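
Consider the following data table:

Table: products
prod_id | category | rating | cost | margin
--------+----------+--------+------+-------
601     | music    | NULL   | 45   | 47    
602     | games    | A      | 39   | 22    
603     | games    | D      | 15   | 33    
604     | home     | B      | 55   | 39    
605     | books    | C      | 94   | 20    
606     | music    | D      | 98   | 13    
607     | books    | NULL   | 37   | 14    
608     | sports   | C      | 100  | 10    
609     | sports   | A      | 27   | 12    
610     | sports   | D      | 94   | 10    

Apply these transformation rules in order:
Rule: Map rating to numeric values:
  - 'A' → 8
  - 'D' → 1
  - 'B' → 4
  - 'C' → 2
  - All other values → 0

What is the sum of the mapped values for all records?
27

Step 1: Apply mapping to each record
Step 2: Count by status:
  'A': 2 records × 8 = 16
  'D': 3 records × 1 = 3
  'B': 1 records × 4 = 4
  'C': 2 records × 2 = 4
Step 3: Sum all mapped values = 27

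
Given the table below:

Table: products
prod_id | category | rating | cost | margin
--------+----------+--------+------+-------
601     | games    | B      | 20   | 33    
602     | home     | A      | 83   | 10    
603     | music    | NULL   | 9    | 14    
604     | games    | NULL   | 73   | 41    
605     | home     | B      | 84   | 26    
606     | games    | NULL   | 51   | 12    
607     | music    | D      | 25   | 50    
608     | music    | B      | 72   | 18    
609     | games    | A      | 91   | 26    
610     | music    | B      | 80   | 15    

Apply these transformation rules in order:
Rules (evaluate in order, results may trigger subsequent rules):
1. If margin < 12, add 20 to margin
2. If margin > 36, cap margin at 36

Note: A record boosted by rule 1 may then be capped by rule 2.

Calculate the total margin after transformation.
246

Step 1: Apply rule 1 to records with margin < 12
  - 1 records get bonus of 20
  - Of these, 0 records then exceed 36 and get capped
Step 2: Apply rule 2 to records with margin > 36
  - 2 records (original) are capped
Step 3: Calculate final sum = 246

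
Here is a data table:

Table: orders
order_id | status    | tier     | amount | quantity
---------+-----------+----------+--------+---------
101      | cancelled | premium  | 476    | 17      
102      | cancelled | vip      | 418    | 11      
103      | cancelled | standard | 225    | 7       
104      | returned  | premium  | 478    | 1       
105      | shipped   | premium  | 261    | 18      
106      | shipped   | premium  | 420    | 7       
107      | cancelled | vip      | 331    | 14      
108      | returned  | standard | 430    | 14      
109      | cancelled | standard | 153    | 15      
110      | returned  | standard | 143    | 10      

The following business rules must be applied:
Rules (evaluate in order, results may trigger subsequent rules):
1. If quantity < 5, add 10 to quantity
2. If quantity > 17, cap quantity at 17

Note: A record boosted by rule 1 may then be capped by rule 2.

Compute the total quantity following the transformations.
123

Step 1: Apply rule 1 to records with quantity < 5
  - 1 records get bonus of 10
  - Of these, 0 records then exceed 17 and get capped
Step 2: Apply rule 2 to records with quantity > 17
  - 1 records (original) are capped
Step 3: Calculate final sum = 123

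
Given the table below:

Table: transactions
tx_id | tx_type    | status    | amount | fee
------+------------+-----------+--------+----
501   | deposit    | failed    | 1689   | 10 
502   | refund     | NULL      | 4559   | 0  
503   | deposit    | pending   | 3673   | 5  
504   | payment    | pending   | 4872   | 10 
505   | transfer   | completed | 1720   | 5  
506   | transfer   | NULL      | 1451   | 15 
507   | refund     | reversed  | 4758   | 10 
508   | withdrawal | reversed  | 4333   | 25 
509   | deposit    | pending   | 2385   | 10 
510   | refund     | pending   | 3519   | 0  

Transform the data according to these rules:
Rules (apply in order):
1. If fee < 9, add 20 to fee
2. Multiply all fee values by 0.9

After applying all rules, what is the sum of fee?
153.0

Step 1: Apply Rule 1 - Add 20 to records with fee < 9
  - 4 records affected: 10 + (4 × 20) = 90
  - Unaffected records: 80
  - Sum after Rule 1: 170
Step 2: Apply Rule 2 - Multiply all by 0.9
  - 170 × 0.9 = 153.0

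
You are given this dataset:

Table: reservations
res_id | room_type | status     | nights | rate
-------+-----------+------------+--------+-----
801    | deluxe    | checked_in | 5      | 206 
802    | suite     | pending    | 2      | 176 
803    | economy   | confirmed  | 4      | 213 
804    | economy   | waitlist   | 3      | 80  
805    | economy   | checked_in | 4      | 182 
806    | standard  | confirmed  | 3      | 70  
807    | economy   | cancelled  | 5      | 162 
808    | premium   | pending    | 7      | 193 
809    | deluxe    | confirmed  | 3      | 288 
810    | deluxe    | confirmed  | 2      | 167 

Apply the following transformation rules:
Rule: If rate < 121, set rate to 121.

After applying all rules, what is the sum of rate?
1829

Step 1: 2 records have rate < 121
Step 2: These records originally summed to 150
Step 3: After setting to minimum: 2 × 121 = 242
Step 4: Unaffected records sum: 1587
Step 5: Final sum = 242 + 1587 = 1829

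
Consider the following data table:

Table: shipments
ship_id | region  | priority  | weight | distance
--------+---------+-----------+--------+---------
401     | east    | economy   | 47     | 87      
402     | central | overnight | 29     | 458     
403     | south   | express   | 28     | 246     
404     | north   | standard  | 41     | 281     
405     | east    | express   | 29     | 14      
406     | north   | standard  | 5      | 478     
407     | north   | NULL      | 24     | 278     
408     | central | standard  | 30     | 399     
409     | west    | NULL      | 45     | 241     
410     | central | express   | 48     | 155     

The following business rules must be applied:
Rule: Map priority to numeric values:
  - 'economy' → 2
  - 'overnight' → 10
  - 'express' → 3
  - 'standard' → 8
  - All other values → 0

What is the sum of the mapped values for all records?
45

Step 1: Apply mapping to each record
Step 2: Count by status:
  'economy': 1 records × 2 = 2
  'overnight': 1 records × 10 = 10
  'express': 3 records × 3 = 9
  'standard': 3 records × 8 = 24
Step 3: Sum all mapped values = 45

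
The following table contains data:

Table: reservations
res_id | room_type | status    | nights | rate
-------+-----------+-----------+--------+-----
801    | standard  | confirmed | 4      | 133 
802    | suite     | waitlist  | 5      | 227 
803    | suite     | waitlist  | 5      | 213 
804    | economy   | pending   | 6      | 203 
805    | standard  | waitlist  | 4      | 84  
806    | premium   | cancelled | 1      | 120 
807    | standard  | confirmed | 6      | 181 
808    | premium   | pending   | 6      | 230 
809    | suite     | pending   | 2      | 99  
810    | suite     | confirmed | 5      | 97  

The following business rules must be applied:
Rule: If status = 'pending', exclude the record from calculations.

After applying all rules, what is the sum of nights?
30

Step 1: Identify records where status = 'pending'
Step 2: The excluded records sum to 14
Step 3: Original total nights = 44
Step 4: Remaining total = 44 - 14 = 30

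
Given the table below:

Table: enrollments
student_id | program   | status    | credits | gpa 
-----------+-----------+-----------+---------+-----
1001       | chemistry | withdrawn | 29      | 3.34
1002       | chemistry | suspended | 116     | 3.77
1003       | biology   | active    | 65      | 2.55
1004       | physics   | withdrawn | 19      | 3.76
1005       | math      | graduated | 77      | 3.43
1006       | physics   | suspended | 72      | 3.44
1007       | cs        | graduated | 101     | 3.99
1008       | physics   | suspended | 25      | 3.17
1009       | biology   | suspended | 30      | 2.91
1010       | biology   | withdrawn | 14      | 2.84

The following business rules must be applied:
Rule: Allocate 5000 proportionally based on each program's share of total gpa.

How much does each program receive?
biology: 1250.0, chemistry: 1070.78, cs: 600.9, math: 516.57, physics: 1561.75

Step 1: Calculate total gpa = 33.2
Step 2: Calculate each program's proportion:
  biology: 8.3/33.2 = 25.00% → 1250.0
  chemistry: 7.11/33.2 = 21.42% → 1070.78
  cs: 3.99/33.2 = 12.02% → 600.9
  math: 3.43/33.2 = 10.33% → 516.57
  physics: 10.37/33.2 = 31.23% → 1561.75
Step 3: Verify: sum of allocations ≈ 5000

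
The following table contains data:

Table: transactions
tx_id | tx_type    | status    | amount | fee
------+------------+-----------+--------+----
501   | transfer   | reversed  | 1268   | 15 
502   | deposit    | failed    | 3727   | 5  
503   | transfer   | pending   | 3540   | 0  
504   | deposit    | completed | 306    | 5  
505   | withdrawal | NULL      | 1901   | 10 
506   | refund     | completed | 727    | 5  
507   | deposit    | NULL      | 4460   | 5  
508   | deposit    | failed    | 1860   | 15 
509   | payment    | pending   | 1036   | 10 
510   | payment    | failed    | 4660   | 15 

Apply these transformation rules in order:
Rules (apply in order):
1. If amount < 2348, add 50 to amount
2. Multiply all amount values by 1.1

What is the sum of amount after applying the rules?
26163.5

Step 1: Apply Rule 1 - Add 50 to records with amount < 2348
  - 6 records affected: 7098 + (6 × 50) = 7398
  - Unaffected records: 16387
  - Sum after Rule 1: 23785
Step 2: Apply Rule 2 - Multiply all by 1.1
  - 23785 × 1.1 = 26163.5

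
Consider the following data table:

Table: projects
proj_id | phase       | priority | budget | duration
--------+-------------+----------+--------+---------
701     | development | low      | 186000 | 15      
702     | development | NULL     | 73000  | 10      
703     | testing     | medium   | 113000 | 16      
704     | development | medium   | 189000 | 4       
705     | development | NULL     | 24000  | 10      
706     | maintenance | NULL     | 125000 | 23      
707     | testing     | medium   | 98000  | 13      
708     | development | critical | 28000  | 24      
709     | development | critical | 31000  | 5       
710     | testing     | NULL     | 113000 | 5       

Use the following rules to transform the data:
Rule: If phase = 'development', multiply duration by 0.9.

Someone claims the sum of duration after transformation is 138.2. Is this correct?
No, the correct result is 118.2.

Step 1: Calculate the correct sum after transformation
Step 2: Apply multiplier 0.9 to records where phase = 'development'
Step 3: Correct result = 118.2
Step 4: Claimed result = 138.2
Step 5: 118.2 ≠ 138.2
Conclusion: The claimed result is incorrect. The correct answer is 118.2.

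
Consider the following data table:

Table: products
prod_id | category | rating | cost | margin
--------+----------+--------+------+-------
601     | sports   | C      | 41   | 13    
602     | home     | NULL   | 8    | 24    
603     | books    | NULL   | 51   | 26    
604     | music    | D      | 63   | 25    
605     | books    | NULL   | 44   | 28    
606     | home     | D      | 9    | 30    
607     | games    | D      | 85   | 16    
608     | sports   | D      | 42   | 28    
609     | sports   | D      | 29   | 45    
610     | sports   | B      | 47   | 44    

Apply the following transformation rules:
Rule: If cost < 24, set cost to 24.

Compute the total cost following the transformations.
450

Step 1: 2 records have cost < 24
Step 2: These records originally summed to 17
Step 3: After setting to minimum: 2 × 24 = 48
Step 4: Unaffected records sum: 402
Step 5: Final sum = 48 + 402 = 450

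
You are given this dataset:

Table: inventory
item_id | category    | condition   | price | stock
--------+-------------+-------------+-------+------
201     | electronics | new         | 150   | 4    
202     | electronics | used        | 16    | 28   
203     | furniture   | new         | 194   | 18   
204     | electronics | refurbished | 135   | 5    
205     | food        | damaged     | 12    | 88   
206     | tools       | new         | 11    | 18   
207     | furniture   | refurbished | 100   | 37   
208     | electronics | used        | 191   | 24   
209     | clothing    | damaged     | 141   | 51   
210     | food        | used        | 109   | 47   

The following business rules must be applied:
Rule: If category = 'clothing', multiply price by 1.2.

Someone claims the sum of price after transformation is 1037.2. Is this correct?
No, the correct result is 1087.2.

Step 1: Calculate the correct sum after transformation
Step 2: Apply multiplier 1.2 to records where category = 'clothing'
Step 3: Correct result = 1087.2
Step 4: Claimed result = 1037.2
Step 5: 1087.2 ≠ 1037.2
Conclusion: The claimed result is incorrect. The correct answer is 1087.2.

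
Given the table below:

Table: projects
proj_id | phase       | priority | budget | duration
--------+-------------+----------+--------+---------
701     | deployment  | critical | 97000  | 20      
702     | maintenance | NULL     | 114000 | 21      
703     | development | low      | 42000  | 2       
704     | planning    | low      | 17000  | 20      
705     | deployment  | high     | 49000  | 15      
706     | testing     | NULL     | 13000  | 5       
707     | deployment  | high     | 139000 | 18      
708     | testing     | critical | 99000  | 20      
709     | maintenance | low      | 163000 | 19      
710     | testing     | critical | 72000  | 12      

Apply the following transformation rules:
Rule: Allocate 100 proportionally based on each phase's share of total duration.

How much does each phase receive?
deployment: 34.87, development: 1.32, maintenance: 26.32, planning: 13.16, testing: 24.34

Step 1: Calculate total duration = 152
Step 2: Calculate each phase's proportion:
  deployment: 53/152 = 34.87% → 34.87
  development: 2/152 = 1.32% → 1.32
  maintenance: 40/152 = 26.32% → 26.32
  planning: 20/152 = 13.16% → 13.16
  testing: 37/152 = 24.34% → 24.34
Step 3: Verify: sum of allocations ≈ 100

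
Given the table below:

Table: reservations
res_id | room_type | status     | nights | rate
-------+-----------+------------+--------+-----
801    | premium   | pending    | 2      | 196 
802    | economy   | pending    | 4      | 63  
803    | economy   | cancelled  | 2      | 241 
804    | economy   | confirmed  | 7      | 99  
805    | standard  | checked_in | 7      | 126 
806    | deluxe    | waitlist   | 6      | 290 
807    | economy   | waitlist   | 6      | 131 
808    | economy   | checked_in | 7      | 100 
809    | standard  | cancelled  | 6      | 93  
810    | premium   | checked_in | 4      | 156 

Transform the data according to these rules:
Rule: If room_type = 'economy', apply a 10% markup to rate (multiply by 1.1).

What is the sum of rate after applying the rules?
1558.4

Step 1: Records with room_type = 'economy' have total rate = 634
Step 2: Apply multiplier: 634 × 1.1 = 697.4
Step 3: Other records total: 861
Step 4: Final sum = 697.4 + 861 = 1558.4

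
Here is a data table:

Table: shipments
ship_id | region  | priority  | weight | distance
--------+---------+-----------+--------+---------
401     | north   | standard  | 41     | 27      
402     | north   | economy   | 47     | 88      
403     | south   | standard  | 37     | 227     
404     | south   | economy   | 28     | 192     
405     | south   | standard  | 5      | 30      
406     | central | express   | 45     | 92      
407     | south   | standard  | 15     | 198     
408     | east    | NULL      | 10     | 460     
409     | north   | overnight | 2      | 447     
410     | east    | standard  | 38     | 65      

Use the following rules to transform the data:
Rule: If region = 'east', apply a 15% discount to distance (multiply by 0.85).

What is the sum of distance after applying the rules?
1747.25

Step 1: Records with region = 'east' have total distance = 525
Step 2: Apply multiplier: 525 × 0.85 = 446.25
Step 3: Other records total: 1301
Step 4: Final sum = 446.25 + 1301 = 1747.25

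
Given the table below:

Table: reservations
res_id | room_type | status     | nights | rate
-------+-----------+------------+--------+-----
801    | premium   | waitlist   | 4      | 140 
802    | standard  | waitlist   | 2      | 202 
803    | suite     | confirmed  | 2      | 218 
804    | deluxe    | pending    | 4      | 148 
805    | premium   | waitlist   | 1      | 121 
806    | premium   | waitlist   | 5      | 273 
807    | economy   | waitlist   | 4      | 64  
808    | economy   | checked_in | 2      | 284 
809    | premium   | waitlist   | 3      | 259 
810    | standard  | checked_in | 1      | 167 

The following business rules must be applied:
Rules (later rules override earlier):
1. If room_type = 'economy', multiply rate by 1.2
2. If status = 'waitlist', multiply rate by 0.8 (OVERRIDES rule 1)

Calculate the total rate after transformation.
1721.0

Step 1: Rule 2 takes priority for records with status = 'waitlist'
  - 6 records: 1059 × 0.8 = 847.2
Step 2: Rule 1 applies to remaining records with room_type = 'economy'
  - 1 records: 284 × 1.2 = 340.8
Step 3: Other records unchanged: 533
Step 4: Final sum = 847.2 + 340.8 + 533 = 1721.0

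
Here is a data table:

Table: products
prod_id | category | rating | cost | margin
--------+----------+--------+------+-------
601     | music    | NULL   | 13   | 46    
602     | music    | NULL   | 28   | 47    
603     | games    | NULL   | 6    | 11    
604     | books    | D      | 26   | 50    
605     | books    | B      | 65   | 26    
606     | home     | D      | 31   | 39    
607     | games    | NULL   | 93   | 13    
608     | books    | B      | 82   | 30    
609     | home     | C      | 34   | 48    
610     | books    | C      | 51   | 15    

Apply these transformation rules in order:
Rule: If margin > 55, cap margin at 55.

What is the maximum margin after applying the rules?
50

Step 1: Original maximum margin = 50
Step 2: Check cap of 55 against maximum
Step 3: No records exceed the cap (max 50 <= cap 55), so no capping applies
Step 4: Maximum after transformation = 50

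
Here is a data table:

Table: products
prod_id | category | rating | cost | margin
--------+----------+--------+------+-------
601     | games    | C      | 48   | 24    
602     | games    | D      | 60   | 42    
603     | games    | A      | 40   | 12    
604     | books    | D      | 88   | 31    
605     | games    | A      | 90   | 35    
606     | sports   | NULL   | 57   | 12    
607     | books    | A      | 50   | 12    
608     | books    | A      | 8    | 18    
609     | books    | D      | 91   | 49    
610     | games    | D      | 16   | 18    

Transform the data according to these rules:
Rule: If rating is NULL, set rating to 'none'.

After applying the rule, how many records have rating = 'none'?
1

Step 1: Count records where rating IS NULL
Step 2: Found 1 records with NULL rating
Step 3: These records will have rating set to 'none'
Step 4: Records already having rating = 'none': 0
Step 5: Answer: 1 + 0 = 1 records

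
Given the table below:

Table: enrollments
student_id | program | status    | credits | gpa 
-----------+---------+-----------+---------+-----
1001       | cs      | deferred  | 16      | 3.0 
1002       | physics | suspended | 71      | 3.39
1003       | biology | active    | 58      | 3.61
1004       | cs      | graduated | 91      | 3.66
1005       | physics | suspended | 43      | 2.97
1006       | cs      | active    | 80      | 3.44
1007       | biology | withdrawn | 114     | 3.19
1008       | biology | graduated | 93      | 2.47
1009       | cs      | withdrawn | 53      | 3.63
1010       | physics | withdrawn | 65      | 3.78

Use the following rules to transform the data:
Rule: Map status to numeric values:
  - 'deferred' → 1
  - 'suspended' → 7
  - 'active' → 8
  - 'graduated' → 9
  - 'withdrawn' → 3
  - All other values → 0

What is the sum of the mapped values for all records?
58

Step 1: Apply mapping to each record
Step 2: Count by status:
  'deferred': 1 records × 1 = 1
  'suspended': 2 records × 7 = 14
  'active': 2 records × 8 = 16
  'graduated': 2 records × 9 = 18
  'withdrawn': 3 records × 3 = 9
Step 3: Sum all mapped values = 58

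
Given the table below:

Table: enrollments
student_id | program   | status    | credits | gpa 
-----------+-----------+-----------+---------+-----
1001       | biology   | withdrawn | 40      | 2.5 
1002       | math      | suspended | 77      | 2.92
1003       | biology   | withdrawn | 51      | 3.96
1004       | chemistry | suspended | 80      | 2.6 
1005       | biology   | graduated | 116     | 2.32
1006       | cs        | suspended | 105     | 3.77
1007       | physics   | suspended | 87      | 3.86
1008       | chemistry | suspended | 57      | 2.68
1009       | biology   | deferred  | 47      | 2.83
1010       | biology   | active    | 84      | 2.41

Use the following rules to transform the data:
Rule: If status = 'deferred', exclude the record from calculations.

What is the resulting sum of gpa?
27.02

Step 1: Identify records where status = 'deferred'
Step 2: The excluded records sum to 2.83
Step 3: Original total gpa = 29.85
Step 4: Remaining total = 29.85 - 2.83 = 27.02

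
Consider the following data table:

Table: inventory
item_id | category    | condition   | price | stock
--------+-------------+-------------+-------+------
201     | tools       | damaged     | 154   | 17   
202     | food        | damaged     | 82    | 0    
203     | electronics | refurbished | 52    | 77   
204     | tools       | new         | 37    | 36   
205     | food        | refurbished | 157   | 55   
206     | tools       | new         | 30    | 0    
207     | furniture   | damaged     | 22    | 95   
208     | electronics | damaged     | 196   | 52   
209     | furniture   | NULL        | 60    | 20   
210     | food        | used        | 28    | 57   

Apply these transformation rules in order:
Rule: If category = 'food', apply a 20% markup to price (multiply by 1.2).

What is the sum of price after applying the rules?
871.4

Step 1: Records with category = 'food' have total price = 267
Step 2: Apply multiplier: 267 × 1.2 = 320.4
Step 3: Other records total: 551
Step 4: Final sum = 320.4 + 551 = 871.4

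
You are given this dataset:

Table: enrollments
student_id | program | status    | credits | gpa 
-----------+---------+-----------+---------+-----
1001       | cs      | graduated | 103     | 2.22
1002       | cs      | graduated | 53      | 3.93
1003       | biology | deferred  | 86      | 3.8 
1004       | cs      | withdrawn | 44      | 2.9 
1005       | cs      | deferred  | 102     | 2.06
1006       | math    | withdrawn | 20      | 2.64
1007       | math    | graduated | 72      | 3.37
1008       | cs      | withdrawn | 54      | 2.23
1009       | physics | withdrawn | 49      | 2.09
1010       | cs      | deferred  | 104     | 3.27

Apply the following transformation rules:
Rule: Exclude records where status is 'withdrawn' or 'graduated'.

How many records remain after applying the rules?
3

Step 1: Count records to exclude
  - 4 (withdrawn) + 3 (graduated) = 7 records
Step 2: Total records: 10
Step 3: Remaining = 10 - 7 = 3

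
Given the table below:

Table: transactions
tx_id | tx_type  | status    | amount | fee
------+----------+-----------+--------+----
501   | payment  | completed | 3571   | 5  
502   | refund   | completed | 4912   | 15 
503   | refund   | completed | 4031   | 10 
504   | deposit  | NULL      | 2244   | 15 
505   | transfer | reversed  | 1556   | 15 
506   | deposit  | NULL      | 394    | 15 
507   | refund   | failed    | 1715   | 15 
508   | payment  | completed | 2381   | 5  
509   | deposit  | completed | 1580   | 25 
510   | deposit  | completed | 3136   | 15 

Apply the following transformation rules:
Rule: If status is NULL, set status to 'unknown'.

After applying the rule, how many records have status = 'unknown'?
2

Step 1: Count records where status IS NULL
Step 2: Found 2 records with NULL status
Step 3: These records will have status set to 'unknown'
Step 4: Records already having status = 'unknown': 0
Step 5: Answer: 2 + 0 = 2 records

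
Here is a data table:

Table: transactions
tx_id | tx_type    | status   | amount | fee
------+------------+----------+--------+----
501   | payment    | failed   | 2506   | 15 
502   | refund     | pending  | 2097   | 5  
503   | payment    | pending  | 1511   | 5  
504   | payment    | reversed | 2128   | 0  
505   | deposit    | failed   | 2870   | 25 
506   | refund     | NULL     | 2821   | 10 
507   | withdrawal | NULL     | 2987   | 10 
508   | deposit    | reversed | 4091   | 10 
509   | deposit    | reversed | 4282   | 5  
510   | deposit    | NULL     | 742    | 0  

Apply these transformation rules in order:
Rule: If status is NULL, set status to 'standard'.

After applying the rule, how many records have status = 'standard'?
3

Step 1: Count records where status IS NULL
Step 2: Found 3 records with NULL status
Step 3: These records will have status set to 'standard'
Step 4: Records already having status = 'standard': 0
Step 5: Answer: 3 + 0 = 3 records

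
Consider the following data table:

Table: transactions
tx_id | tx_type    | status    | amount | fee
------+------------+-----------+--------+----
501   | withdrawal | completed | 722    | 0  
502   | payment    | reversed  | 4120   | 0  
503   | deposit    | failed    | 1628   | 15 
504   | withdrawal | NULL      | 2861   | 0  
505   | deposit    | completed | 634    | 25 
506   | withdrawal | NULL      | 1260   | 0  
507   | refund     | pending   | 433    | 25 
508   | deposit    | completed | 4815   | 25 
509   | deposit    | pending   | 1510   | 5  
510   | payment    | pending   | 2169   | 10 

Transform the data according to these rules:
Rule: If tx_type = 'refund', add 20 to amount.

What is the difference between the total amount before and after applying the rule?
20

Step 1: Original sum of amount = 20152
Step 2: 1 records have tx_type = 'refund'
Step 3: Each affected record changes by 20
Step 4: Total change = 1 × 20 = 20
Step 5: New sum = 20152 + 20 = 20172
Step 6: Difference = |20172 - 20152| = 20
        (Sum increased by 20)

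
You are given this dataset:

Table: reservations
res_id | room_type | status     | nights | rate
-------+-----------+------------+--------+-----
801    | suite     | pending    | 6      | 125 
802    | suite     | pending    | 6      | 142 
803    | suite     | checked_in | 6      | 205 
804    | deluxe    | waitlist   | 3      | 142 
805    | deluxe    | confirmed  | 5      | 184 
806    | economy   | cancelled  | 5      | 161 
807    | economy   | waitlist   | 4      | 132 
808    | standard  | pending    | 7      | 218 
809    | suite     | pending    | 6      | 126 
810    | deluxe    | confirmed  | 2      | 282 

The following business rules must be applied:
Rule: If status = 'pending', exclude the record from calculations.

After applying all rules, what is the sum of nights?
25

Step 1: Identify records where status = 'pending'
Step 2: The excluded records sum to 25
Step 3: Original total nights = 50
Step 4: Remaining total = 50 - 25 = 25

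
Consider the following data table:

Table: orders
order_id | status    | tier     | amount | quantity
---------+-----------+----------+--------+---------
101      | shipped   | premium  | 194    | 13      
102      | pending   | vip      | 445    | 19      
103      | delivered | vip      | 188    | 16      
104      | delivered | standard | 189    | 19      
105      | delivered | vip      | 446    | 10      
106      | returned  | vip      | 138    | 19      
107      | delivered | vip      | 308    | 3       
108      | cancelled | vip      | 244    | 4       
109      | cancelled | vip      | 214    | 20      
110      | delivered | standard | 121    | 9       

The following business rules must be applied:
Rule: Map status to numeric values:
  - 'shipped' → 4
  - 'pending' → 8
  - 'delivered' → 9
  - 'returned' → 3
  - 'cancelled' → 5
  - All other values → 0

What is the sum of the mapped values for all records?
70

Step 1: Apply mapping to each record
Step 2: Count by status:
  'shipped': 1 records × 4 = 4
  'pending': 1 records × 8 = 8
  'delivered': 5 records × 9 = 45
  'returned': 1 records × 3 = 3
  'cancelled': 2 records × 5 = 10
Step 3: Sum all mapped values = 70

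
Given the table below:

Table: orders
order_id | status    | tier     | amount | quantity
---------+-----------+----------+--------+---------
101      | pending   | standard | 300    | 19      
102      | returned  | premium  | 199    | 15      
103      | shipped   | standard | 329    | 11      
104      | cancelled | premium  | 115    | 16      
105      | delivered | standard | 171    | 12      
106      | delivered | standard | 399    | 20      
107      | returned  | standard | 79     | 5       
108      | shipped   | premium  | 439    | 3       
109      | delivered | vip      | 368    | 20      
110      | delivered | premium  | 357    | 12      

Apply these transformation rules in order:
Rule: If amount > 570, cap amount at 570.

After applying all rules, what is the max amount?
439

Step 1: Original maximum amount = 439
Step 2: Check cap of 570 against maximum
Step 3: No records exceed the cap (max 439 <= cap 570), so no capping applies
Step 4: Maximum after transformation = 439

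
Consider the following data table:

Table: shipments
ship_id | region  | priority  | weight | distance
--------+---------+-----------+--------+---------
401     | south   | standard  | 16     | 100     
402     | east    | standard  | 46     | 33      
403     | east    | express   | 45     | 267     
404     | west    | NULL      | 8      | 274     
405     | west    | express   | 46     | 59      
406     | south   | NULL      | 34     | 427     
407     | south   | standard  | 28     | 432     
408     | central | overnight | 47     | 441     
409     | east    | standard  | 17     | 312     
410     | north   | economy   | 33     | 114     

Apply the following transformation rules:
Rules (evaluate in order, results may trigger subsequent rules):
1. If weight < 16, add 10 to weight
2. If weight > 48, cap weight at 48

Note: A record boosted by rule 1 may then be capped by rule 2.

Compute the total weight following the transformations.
330

Step 1: Apply rule 1 to records with weight < 16
  - 1 records get bonus of 10
  - Of these, 0 records then exceed 48 and get capped
Step 2: Apply rule 2 to records with weight > 48
  - 0 records (original) are capped
Step 3: Calculate final sum = 330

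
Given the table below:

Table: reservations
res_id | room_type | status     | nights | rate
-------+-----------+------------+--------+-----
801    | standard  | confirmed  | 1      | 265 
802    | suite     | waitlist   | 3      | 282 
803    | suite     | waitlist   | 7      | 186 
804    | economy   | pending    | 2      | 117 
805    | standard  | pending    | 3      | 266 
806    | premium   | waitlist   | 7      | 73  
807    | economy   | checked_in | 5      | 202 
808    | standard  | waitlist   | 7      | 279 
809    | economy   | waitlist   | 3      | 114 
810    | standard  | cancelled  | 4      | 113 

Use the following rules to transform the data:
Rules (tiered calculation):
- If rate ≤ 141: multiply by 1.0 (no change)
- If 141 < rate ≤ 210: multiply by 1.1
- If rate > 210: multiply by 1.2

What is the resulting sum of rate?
2154.2

Step 1: Tier 1 (rate ≤ 141): 4 records, sum = 417 × 1.0 = 417.0
Step 2: Tier 2 (141 < rate ≤ 210): 2 records, sum = 388 × 1.1 = 426.8
Step 3: Tier 3 (rate > 210): 4 records, sum = 1092 × 1.2 = 1310.4
Step 4: Final sum = 417.0 + 426.8 + 1310.4 = 2154.2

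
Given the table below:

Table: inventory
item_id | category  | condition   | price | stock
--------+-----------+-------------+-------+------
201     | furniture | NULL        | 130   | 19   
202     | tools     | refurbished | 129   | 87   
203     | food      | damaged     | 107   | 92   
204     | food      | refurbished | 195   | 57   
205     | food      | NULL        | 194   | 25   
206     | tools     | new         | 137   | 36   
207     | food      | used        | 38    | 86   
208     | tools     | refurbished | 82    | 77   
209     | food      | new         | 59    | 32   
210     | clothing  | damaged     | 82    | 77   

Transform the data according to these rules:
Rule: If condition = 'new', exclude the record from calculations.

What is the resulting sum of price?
957

Step 1: Identify records where condition = 'new'
Step 2: The excluded records sum to 196
Step 3: Original total price = 1153
Step 4: Remaining total = 1153 - 196 = 957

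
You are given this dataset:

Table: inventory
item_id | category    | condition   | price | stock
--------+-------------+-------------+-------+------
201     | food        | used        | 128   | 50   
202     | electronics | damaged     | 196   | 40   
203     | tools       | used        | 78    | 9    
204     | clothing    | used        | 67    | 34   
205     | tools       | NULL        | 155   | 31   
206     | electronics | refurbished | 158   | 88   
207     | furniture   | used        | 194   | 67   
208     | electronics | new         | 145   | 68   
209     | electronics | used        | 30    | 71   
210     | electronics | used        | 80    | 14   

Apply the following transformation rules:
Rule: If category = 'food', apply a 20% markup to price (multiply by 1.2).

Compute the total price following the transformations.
1256.6

Step 1: Records with category = 'food' have total price = 128
Step 2: Apply multiplier: 128 × 1.2 = 153.6
Step 3: Other records total: 1103
Step 4: Final sum = 153.6 + 1103 = 1256.6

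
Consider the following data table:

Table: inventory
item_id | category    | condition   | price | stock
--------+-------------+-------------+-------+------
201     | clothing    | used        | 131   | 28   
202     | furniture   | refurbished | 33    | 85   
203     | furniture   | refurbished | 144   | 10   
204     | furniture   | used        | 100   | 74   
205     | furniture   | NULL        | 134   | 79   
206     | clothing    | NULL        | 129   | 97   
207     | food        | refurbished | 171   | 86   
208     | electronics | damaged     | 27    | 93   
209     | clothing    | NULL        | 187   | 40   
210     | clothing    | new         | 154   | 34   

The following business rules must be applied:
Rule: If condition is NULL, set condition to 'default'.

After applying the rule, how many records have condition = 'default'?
3

Step 1: Count records where condition IS NULL
Step 2: Found 3 records with NULL condition
Step 3: These records will have condition set to 'default'
Step 4: Records already having condition = 'default': 0
Step 5: Answer: 3 + 0 = 3 records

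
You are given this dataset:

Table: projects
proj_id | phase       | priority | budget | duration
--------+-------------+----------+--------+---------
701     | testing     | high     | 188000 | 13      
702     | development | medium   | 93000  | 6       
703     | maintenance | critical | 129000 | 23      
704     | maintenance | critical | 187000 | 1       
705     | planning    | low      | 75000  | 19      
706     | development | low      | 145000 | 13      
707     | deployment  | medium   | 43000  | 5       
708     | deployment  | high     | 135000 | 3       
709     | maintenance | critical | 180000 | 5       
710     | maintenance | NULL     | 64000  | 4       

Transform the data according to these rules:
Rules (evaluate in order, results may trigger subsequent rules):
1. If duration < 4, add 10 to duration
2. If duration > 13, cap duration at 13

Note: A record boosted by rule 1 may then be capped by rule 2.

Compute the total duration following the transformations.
96

Step 1: Apply rule 1 to records with duration < 4
  - 2 records get bonus of 10
  - Of these, 0 records then exceed 13 and get capped
Step 2: Apply rule 2 to records with duration > 13
  - 2 records (original) are capped
Step 3: Calculate final sum = 96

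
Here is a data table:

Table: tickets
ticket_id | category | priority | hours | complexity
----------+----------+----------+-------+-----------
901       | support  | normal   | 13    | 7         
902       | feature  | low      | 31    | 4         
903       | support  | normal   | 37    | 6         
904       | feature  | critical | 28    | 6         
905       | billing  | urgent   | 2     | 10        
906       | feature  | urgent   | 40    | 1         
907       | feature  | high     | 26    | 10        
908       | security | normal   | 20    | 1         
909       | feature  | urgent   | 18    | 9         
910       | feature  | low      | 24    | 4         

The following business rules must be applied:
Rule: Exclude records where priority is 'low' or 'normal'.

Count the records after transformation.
5

Step 1: Count records to exclude
  - 2 (low) + 3 (normal) = 5 records
Step 2: Total records: 10
Step 3: Remaining = 10 - 5 = 5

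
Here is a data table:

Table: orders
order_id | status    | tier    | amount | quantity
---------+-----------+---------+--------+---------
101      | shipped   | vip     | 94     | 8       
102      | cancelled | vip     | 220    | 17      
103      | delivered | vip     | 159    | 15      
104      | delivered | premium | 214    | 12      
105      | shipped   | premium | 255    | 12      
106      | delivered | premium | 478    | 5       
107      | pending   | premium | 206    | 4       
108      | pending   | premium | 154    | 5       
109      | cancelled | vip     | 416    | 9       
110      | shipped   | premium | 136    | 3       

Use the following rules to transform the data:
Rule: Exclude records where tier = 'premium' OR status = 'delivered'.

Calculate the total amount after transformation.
730

Step 1: Find records where tier = 'premium' OR status = 'delivered'
Step 2: 7 records match, summing to 1602
Step 3: Original sum: 2332
Step 4: Remaining sum = 2332 - 1602 = 730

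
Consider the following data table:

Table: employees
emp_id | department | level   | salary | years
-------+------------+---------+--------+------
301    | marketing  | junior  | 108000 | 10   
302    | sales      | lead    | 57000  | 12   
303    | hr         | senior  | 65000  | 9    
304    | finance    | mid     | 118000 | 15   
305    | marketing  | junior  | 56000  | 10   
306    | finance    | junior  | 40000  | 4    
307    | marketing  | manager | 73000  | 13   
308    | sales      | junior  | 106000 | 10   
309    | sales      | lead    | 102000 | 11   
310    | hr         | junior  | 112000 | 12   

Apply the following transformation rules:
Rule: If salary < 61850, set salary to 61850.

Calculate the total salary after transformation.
869550

Step 1: 3 records have salary < 61850
Step 2: These records originally summed to 153000
Step 3: After setting to minimum: 3 × 61850 = 185550
Step 4: Unaffected records sum: 684000
Step 5: Final sum = 185550 + 684000 = 869550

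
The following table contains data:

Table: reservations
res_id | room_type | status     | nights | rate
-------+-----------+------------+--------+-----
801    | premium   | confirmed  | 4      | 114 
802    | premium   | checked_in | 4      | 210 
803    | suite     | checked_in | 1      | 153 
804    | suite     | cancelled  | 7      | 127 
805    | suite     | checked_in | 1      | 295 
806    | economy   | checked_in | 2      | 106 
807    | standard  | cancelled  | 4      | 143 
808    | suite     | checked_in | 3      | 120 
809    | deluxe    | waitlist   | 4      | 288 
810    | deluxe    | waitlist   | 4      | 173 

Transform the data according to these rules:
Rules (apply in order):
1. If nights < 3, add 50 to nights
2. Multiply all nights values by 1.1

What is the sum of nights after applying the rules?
202.4

Step 1: Apply Rule 1 - Add 50 to records with nights < 3
  - 3 records affected: 4 + (3 × 50) = 154
  - Unaffected records: 30
  - Sum after Rule 1: 184
Step 2: Apply Rule 2 - Multiply all by 1.1
  - 184 × 1.1 = 202.4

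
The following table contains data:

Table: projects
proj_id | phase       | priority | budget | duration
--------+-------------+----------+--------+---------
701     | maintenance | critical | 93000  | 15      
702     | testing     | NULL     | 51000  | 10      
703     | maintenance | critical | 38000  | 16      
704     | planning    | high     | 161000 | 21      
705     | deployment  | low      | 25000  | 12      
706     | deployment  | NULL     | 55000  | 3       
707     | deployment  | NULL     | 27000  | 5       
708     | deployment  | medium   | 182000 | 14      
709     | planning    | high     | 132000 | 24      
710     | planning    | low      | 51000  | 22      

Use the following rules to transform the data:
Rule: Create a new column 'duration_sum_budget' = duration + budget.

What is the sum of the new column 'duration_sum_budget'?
815142

Step 1: For each record, compute duration + budget
Example calculations:
  15 + 93000 = 93015
  10 + 51000 = 51010
  16 + 38000 = 38016
  ...
Step 2: Sum all derived values
Step 3: Total = 815142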